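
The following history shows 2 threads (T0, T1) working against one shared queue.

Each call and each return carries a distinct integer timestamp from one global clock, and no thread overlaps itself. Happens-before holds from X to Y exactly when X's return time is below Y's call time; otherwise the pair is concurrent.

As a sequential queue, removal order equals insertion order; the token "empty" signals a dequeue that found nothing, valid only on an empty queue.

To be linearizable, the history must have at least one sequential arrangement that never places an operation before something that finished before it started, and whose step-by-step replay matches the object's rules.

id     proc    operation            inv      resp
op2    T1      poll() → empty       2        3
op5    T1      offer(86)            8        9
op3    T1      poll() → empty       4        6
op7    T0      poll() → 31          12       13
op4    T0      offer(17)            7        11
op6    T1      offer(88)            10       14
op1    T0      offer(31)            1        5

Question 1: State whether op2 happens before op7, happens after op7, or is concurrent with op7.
op2 spans [2,3], op7 spans [12,13]
resp(op2)=3 < inv(op7)=12

before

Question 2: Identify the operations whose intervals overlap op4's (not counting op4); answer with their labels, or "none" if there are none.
concurrent with op4 ([7,11]): every op whose interval crosses 7..11
op1 [1,5]: before
op2 [2,3]: before
op3 [4,6]: before
op5 [8,9]: concurrent
op6 [10,14]: concurrent
op7 [12,13]: after

op5, op6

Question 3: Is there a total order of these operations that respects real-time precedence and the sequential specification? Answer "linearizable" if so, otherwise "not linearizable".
one valid linearization: op2, op3, op1, op4, op5, op6, op7
after step 1 (op2 poll() → empty): queue <>
after step 2 (op3 poll() → empty): queue <>
after step 3 (op1 offer(31)): queue <31>
after step 4 (op4 offer(17)): queue <31,17>
after step 5 (op5 offer(86)): queue <31,17,86>
after step 6 (op6 offer(88)): queue <31,17,86,88>
after step 7 (op7 poll() → 31): queue <17,86,88>

linearizable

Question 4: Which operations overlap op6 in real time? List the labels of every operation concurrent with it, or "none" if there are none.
overlap test against op6 [10,14]: concurrent iff the interval meets 10..14
op1 [1,5]: before
op2 [2,3]: before
op3 [4,6]: before
op4 [7,11]: concurrent
op5 [8,9]: before
op7 [12,13]: concurrent

op4, op7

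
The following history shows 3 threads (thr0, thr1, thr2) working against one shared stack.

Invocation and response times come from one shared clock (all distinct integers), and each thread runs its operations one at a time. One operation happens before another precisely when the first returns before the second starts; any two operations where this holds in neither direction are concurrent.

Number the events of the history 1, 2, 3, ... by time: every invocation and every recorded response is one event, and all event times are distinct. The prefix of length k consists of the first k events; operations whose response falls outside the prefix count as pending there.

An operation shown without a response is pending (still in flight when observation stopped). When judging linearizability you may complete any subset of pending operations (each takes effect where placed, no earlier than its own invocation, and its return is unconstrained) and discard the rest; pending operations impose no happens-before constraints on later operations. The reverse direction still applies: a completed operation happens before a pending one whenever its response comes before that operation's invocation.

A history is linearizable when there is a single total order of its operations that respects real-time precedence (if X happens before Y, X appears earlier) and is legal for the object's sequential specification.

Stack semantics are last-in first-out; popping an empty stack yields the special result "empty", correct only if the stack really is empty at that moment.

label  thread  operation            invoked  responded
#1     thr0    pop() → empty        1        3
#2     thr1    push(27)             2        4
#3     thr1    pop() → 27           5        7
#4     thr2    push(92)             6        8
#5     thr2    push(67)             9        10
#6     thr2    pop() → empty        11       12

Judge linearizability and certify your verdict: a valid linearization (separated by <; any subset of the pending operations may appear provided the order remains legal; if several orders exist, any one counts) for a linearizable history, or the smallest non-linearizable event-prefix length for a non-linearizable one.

events 1..11 are fine; event 12 — the response of #6 at time 12 — makes the prefix non-linearizable
every one of the 4 real-time-consistent orders over 6 completed stack ops fails the sequential spec
for example #1, #2, #3, #4, #5, #6 fails at step 6: #6 pop() → empty is not legal there
for example #1, #2, #4, #3, #5, #6 fails at step 4: #3 pop() → 27 is not legal there

not linearizable — minimal violating prefix: 12 events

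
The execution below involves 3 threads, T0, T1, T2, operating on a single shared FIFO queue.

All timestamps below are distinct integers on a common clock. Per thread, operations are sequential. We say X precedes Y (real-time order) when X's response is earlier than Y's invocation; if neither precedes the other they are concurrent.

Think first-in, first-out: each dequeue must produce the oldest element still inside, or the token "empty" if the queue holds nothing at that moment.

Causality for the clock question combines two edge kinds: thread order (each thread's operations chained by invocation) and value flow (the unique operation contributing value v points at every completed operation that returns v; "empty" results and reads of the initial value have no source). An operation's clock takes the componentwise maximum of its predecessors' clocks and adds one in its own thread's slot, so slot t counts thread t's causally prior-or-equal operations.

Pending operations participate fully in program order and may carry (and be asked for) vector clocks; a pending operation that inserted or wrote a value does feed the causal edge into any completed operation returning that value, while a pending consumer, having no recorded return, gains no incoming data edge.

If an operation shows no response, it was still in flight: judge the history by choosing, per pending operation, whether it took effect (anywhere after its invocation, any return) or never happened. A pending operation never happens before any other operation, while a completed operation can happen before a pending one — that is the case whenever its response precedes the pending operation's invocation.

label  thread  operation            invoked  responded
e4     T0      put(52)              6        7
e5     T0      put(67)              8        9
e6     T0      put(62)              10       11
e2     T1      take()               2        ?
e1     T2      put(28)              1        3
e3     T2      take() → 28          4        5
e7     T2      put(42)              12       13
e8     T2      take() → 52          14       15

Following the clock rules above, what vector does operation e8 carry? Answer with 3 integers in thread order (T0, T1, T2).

e1 (invocation 1): nothing precedes it; T2's component alone gives (0, 0, 1)
e2 (invocation 2): nothing precedes it; T1's component alone gives (0, 1, 0)
e4 (invocation 6): nothing precedes it; T0's component alone gives (1, 0, 0)
from VC(e1)=(0, 0, 1), e3 (invoked 4) maxes components and bumps T2 → (0, 0, 2)
from VC(e4)=(1, 0, 0), e5 (invoked 8) maxes components and bumps T0 → (2, 0, 0)
from VC(e3)=(0, 0, 2), e7 (invoked 12) maxes components and bumps T2 → (0, 0, 3)
from VC(e5)=(2, 0, 0), e6 (invoked 10) maxes components and bumps T0 → (3, 0, 0)
from VC(e4)=(1, 0, 0), VC(e7)=(0, 0, 3), e8 (invoked 14) maxes components and bumps T2 → (1, 0, 4)
target: VC(e8) = (1, 0, 4)

(1, 0, 4)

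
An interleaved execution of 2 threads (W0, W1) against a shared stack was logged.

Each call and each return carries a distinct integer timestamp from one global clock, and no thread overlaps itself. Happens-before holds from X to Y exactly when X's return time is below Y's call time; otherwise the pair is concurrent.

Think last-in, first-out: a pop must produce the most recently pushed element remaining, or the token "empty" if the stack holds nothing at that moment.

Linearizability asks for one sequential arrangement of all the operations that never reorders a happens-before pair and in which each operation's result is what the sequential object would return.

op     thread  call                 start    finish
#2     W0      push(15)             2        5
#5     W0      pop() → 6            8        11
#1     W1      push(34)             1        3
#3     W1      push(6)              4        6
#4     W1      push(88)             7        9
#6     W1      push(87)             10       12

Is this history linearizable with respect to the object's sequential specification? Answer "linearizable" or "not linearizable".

linearizable

a witness: #1, #2, #3, #5, #4, #6
1. #1 push(34), leaving stack <34>
2. #2 push(15), leaving stack <34,15>
3. #3 push(6), leaving stack <34,15,6>
4. #5 pop() → 6, leaving stack <34,15>
5. #4 push(88), leaving stack <34,15,88>
6. #6 push(87), leaving stack <34,15,88,87>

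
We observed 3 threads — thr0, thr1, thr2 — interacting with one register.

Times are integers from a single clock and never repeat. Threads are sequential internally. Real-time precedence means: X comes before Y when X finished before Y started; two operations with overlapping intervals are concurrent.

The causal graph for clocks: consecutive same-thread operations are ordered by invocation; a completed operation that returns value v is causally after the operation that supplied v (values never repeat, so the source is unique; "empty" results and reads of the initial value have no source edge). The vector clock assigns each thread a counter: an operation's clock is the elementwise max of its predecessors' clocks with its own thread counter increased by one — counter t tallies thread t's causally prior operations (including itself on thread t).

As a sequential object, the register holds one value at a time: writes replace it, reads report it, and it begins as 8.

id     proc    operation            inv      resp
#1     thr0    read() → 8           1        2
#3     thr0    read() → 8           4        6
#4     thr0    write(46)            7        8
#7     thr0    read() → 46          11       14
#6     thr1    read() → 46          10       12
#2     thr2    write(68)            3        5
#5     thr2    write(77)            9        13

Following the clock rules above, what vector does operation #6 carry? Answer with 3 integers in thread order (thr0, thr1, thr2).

#2 (invocation 3): nothing precedes it; thr2's component alone gives (0, 0, 1)
#1 (invocation 1): nothing precedes it; thr0's component alone gives (1, 0, 0)
invoked at 9, #5 merges VC(#2)=(0, 0, 1) and bumps thr2's slot → (0, 0, 2)
invoked at 4, #3 merges VC(#1)=(1, 0, 0) and bumps thr0's slot → (2, 0, 0)
invoked at 7, #4 merges VC(#3)=(2, 0, 0) and bumps thr0's slot → (3, 0, 0)
invoked at 10, #6 merges VC(#4)=(3, 0, 0) and bumps thr1's slot → (3, 1, 0)
invoked at 11, #7 merges VC(#4)=(3, 0, 0) and bumps thr0's slot → (4, 0, 0)
target: VC(#6) = (3, 1, 0)

(3, 1, 0)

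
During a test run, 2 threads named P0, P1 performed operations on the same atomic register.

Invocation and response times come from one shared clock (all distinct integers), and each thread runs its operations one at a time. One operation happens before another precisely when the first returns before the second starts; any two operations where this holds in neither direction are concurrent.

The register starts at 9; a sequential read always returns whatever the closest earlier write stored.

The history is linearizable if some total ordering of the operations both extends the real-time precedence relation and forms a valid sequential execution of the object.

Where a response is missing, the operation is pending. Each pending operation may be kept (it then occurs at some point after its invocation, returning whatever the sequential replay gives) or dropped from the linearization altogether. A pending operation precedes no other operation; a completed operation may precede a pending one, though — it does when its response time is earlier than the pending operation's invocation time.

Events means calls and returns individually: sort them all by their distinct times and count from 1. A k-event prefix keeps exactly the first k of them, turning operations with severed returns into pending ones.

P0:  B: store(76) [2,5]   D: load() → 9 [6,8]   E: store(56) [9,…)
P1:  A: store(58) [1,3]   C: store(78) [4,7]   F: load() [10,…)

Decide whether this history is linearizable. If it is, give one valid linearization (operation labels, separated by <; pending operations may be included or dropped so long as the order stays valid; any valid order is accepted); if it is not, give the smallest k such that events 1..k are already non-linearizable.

events 1..7 are fine; event 8 — the response of D at time 8 — makes the prefix non-linearizable
the 4 completed operations admit 5 real-time orders; each fails the atomic register replay
one such order, A, B, C, D, breaks at step 4 where D load() → 9 is illegal
one such order, A, B, D, C, breaks at step 3 where D load() → 9 is illegal

not linearizable — minimal violating prefix: 8 events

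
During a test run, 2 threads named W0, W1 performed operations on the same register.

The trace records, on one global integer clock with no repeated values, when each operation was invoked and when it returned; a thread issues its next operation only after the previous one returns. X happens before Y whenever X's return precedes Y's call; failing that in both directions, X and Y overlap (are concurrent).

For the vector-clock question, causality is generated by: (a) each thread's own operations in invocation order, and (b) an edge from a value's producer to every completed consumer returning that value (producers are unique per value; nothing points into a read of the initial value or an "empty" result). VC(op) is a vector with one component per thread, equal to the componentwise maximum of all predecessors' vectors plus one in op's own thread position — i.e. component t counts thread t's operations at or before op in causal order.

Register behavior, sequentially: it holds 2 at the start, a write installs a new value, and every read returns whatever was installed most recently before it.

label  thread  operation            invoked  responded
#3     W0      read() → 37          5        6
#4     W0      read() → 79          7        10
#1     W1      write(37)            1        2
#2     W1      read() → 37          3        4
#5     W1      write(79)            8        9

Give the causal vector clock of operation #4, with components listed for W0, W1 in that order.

(2, 3)

#1, invoked 1, has no incoming edges; only W1's bump applies → (0, 1)
#2, invoked 3, takes VC(#1)=(0, 1) under max, adds 1 for W1 → (0, 2)
#3, invoked 5, takes VC(#1)=(0, 1) under max, adds 1 for W0 → (1, 1)
#5, invoked 8, takes VC(#2)=(0, 2) under max, adds 1 for W1 → (0, 3)
#4, invoked 7, takes VC(#3)=(1, 1), VC(#5)=(0, 3) under max, adds 1 for W0 → (2, 3)
target: VC(#4) = (2, 3)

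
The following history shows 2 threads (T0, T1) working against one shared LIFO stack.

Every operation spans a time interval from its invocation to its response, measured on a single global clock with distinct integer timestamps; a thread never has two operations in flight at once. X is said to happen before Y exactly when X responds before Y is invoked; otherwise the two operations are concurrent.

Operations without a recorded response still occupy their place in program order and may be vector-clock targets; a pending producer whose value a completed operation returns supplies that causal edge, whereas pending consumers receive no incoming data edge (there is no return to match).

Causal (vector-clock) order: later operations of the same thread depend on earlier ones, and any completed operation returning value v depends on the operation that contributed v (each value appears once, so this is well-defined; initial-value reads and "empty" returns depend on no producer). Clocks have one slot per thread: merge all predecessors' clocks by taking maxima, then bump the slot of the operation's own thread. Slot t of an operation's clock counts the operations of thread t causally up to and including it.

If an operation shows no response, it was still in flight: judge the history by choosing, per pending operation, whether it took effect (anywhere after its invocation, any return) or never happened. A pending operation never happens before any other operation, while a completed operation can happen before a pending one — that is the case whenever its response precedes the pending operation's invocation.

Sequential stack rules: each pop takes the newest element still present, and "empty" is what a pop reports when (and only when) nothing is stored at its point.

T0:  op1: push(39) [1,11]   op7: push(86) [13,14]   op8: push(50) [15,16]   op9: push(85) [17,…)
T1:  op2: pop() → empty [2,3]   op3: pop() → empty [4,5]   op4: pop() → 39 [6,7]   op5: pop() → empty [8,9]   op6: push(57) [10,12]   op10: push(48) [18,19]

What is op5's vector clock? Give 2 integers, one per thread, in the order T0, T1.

(1, 4)

VC(op2, invoked at 2): no causal predecessors; +1 on T1 → (0, 1)
VC(op1, invoked at 1): no causal predecessors; +1 on T0 → (1, 0)
VC(op3, invoked at 4): max of VC(op2)=(0, 1), then +1 on thread T1 → (0, 2)
VC(op7, invoked at 13): max of VC(op1)=(1, 0), then +1 on thread T0 → (2, 0)
VC(op8, invoked at 15): max of VC(op7)=(2, 0), then +1 on thread T0 → (3, 0)
VC(op4, invoked at 6): max of VC(op1)=(1, 0), VC(op3)=(0, 2), then +1 on thread T1 → (1, 3)
VC(op9, invoked at 17): max of VC(op8)=(3, 0), then +1 on thread T0 → (4, 0)
VC(op5, invoked at 8): max of VC(op4)=(1, 3), then +1 on thread T1 → (1, 4)
VC(op6, invoked at 10): max of VC(op5)=(1, 4), then +1 on thread T1 → (1, 5)
VC(op10, invoked at 18): max of VC(op6)=(1, 5), then +1 on thread T1 → (1, 6)
target: VC(op5) = (1, 4)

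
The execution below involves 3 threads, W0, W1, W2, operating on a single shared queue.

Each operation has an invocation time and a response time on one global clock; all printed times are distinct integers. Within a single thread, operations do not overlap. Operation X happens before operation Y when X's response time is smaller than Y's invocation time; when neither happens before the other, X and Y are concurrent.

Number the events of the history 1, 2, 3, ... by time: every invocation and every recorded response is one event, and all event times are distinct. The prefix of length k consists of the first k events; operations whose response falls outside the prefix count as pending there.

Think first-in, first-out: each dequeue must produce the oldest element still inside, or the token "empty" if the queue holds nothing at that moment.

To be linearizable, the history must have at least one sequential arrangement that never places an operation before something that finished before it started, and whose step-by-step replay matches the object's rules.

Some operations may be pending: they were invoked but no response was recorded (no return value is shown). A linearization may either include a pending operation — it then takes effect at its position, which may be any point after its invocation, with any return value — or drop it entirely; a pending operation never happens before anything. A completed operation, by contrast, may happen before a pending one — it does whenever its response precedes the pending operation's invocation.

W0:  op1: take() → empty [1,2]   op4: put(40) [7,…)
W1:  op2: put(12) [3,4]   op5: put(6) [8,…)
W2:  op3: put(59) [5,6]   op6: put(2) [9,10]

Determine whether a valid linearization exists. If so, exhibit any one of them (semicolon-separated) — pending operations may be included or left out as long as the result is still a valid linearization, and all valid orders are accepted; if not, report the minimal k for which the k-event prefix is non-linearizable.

1. op1 take() → empty, leaving queue <>
2. op2 put(12), leaving queue <12>
3. op3 put(59), leaving queue <12,59>
4. op4 put(40) (pending, included), leaving queue <12,59,40>
5. op5 put(6) (pending, included), leaving queue <12,59,40,6>
6. op6 put(2), leaving queue <12,59,40,6,2>

linearizable — witness: op1; op2; op3; op4; op5; op6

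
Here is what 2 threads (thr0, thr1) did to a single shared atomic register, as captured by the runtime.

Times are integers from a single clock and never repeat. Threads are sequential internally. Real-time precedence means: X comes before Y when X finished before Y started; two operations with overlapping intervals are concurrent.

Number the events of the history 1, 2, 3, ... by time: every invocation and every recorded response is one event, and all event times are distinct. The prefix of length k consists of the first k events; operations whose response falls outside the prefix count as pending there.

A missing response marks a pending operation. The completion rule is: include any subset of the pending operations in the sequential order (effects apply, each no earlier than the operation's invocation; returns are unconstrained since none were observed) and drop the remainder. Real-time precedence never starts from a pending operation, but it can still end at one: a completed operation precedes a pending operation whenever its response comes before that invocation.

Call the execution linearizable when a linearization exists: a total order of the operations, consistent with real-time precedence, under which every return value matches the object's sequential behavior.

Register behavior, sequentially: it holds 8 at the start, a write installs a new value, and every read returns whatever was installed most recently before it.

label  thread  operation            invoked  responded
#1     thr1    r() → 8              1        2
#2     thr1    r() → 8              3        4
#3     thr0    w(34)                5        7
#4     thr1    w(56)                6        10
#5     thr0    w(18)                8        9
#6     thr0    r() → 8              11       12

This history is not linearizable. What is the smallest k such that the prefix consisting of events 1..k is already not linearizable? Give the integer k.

12

a valid linearization of events 1..11 exists, for instance #1, #2, #3, #4, #5:
step 1: #1 r() → 8 — value 8
step 2: #2 r() → 8 — value 8
step 3: #3 w(34) — value 34
step 4: #4 w(56) — value 56
step 5: #5 w(18) — value 18
once event 12 joins (#6's response, time 12), exhaustive search finds no witness
one such order, #1, #2, #3, #4, #5, #6, breaks at step 6 where #6 r() → 8 is illegal
one such order, #1, #2, #3, #5, #4, #6, breaks at step 6 where #6 r() → 8 is illegal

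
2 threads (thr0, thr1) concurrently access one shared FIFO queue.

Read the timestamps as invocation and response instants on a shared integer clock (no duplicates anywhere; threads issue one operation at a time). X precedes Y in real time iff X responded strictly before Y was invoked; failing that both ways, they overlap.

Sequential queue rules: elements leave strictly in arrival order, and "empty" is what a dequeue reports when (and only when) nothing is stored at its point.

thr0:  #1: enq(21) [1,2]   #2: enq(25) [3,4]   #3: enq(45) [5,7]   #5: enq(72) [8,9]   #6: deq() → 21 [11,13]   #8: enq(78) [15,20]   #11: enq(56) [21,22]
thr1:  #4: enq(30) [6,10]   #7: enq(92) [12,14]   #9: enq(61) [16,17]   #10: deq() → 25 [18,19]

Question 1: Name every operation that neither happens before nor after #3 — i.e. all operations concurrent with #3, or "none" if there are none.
overlap test against #3 [5,7]: concurrent iff the interval meets 5..7
#1 [1,2]: before
#2 [3,4]: before
#4 [6,10]: concurrent
#5 [8,9]: after
#6 [11,13]: after
#7 [12,14]: after
#8 [15,20]: after
#9 [16,17]: after
#10 [18,19]: after
#11 [21,22]: after

#4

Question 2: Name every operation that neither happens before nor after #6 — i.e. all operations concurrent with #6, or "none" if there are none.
concurrent with #6 ([11,13]): every op whose interval crosses 11..13
#1 [1,2]: before
#2 [3,4]: before
#3 [5,7]: before
#4 [6,10]: before
#5 [8,9]: before
#7 [12,14]: concurrent
#8 [15,20]: after
#9 [16,17]: after
#10 [18,19]: after
#11 [21,22]: after

#7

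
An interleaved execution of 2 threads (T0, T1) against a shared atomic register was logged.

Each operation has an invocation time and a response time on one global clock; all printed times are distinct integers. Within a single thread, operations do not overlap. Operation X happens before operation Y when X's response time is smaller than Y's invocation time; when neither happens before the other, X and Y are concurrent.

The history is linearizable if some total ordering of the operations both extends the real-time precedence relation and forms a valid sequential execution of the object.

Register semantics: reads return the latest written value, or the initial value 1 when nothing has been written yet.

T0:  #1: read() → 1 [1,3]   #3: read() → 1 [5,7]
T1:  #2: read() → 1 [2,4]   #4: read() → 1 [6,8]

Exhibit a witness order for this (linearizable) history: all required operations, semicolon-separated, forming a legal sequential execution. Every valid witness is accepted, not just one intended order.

#1; #2; #3; #4

after step 1 (#1 read() → 1): value 1
after step 2 (#2 read() → 1): value 1
after step 3 (#3 read() → 1): value 1
after step 4 (#4 read() → 1): value 1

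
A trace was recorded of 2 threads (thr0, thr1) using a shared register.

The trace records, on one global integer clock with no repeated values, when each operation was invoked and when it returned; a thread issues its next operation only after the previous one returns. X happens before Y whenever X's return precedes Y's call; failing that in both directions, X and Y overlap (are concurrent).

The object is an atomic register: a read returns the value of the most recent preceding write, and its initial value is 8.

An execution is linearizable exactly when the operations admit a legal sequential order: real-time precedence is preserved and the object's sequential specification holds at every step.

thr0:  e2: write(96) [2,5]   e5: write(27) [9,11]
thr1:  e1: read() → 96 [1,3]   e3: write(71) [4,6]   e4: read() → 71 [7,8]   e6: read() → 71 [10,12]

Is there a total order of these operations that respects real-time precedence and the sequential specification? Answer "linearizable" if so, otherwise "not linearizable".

linearizable

one valid linearization: e2, e1, e3, e4, e6, e5
step 1: e2 write(96) — value 96
step 2: e1 read() → 96 — value 96
step 3: e3 write(71) — value 71
step 4: e4 read() → 71 — value 71
step 5: e6 read() → 71 — value 71
step 6: e5 write(27) — value 27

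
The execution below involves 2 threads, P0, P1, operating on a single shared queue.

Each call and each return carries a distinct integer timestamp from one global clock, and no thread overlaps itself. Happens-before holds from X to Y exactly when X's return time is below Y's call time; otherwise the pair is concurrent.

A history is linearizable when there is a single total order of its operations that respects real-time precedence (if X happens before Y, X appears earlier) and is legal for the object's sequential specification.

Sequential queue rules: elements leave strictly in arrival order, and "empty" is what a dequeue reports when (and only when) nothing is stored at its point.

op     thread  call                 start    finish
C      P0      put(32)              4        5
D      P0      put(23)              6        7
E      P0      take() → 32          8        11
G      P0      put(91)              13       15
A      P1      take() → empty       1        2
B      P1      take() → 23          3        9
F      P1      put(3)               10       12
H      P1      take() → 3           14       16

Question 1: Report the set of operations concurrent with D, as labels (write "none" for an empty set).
Answer: B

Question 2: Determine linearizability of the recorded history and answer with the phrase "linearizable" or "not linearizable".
witness order: A, C, D, E, B, F, G, H
1. A take() → empty, leaving queue <>
2. C put(32), leaving queue <32>
3. D put(23), leaving queue <32,23>
4. E take() → 32, leaving queue <23>
5. B take() → 23, leaving queue <>
6. F put(3), leaving queue <3>
7. G put(91), leaving queue <3,91>
8. H take() → 3, leaving queue <91>

linearizable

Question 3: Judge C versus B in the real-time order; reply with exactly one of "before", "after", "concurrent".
Answer: concurrent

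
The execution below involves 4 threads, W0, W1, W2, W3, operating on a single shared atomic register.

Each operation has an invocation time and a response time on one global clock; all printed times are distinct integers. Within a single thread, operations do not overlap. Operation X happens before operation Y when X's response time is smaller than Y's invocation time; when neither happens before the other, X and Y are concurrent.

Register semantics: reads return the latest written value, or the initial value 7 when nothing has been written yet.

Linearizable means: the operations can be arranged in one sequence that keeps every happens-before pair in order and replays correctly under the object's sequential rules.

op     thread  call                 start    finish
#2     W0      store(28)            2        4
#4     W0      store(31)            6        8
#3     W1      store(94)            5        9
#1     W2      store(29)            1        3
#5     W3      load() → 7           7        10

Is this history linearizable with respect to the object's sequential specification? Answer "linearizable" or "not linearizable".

not linearizable

cut after 9 events: linearizable; cut after 10 events (#5 responds, time 10): not linearizable
5 completed operations, 12 real-time-consistent orders — every atomic register replay fails
for example #1, #2, #3, #4, #5 fails at step 5: #5 load() → 7 is not legal there
for example #1, #2, #3, #5, #4 fails at step 4: #5 load() → 7 is not legal there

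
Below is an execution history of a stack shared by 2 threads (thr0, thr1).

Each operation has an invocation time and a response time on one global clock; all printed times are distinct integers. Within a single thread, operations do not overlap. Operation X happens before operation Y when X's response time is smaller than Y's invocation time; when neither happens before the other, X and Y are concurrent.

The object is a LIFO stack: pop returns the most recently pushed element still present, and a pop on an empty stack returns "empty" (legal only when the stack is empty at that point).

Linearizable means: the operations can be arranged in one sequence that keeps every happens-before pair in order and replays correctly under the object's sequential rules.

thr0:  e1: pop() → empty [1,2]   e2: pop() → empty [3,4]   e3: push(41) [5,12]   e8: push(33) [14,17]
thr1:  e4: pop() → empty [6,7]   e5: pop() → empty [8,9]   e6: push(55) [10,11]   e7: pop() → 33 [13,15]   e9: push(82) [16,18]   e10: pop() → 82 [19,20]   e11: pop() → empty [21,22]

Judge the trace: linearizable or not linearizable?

not linearizable

already the first 22 events (up to e11's response at time 22) admit no linearization; the first 21 still do
real-time-consistent orders of the 11 completed operations: 12 — all fail the stack replay
take e1, e2, e3, e4, e5, e6, e7, e8, e9, e10, e11: step 4 already fails, because e4 pop() → empty cannot occur there
take e1, e2, e3, e4, e5, e6, e7, e9, e8, e10, e11: step 4 already fails, because e4 pop() → empty cannot occur there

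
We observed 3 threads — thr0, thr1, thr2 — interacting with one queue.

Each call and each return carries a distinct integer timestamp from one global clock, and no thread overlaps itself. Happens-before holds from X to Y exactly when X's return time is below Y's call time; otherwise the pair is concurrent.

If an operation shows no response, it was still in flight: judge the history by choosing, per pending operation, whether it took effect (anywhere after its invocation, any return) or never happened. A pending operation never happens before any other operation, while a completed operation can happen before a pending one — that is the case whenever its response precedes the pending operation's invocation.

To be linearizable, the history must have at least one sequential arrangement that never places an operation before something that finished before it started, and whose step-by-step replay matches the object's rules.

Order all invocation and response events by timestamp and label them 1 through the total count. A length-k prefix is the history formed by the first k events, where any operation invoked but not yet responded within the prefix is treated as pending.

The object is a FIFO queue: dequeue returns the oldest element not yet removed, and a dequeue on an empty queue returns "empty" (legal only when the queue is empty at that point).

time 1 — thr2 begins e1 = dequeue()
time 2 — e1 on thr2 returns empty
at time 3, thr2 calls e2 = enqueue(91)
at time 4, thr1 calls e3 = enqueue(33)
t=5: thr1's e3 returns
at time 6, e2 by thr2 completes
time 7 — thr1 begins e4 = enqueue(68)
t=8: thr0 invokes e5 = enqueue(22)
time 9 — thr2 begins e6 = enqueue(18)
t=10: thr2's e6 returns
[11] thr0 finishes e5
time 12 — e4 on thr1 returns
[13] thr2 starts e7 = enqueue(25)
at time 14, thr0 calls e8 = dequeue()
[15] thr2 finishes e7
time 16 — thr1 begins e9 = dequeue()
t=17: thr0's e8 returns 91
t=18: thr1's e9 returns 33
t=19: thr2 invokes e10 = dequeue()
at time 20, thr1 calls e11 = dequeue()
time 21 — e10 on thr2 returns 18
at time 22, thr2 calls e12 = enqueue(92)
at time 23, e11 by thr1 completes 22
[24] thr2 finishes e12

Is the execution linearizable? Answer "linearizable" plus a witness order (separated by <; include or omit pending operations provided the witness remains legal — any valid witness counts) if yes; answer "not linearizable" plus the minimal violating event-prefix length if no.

linearizable — witness: e1 < e2 < e3 < e5 < e6 < e4 < e7 < e8 < e9 < e11 < e10 < e12

1. e1 dequeue() → empty, leaving queue <>
2. e2 enqueue(91), leaving queue <91>
3. e3 enqueue(33), leaving queue <91,33>
4. e5 enqueue(22), leaving queue <91,33,22>
5. e6 enqueue(18), leaving queue <91,33,22,18>
6. e4 enqueue(68), leaving queue <91,33,22,18,68>
7. e7 enqueue(25), leaving queue <91,33,22,18,68,25>
8. e8 dequeue() → 91, leaving queue <33,22,18,68,25>
9. e9 dequeue() → 33, leaving queue <22,18,68,25>
10. e11 dequeue() → 22, leaving queue <18,68,25>
11. e10 dequeue() → 18, leaving queue <68,25>
12. e12 enqueue(92), leaving queue <68,25,92>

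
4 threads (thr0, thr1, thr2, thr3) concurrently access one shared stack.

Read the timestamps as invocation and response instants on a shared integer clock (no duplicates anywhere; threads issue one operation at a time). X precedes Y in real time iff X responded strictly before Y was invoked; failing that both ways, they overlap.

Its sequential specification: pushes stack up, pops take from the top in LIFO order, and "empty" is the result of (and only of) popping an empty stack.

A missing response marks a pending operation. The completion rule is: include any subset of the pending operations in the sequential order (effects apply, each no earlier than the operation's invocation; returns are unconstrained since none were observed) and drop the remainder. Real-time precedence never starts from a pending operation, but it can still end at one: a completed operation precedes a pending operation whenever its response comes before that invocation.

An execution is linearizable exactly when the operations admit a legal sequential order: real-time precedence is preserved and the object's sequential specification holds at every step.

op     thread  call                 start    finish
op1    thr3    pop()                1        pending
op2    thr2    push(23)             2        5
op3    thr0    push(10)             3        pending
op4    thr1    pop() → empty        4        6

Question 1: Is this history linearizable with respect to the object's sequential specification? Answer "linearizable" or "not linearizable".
one valid linearization: op1, op4, op2
after step 1 (op1 pop() (pending, included)): stack <>
after step 2 (op4 pop() → empty): stack <>
after step 3 (op2 push(23)): stack <23>

linearizable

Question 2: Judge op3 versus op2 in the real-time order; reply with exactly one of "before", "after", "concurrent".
Answer: concurrent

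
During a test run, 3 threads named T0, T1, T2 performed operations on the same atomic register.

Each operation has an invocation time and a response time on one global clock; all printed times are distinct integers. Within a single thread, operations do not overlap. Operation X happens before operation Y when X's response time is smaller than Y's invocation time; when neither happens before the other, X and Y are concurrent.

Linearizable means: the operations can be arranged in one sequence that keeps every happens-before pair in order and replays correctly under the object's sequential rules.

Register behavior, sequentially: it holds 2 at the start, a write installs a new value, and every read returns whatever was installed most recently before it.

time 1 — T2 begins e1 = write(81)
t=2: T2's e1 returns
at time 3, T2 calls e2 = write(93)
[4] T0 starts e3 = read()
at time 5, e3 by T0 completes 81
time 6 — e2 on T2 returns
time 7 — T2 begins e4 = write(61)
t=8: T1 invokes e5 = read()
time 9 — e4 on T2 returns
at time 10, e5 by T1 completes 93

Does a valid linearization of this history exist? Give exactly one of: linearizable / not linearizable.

linearizable

one valid linearization: e1, e3, e2, e5, e4
step 1: e1 write(81) — value 81
step 2: e3 read() → 81 — value 81
step 3: e2 write(93) — value 93
step 4: e5 read() → 93 — value 93
step 5: e4 write(61) — value 61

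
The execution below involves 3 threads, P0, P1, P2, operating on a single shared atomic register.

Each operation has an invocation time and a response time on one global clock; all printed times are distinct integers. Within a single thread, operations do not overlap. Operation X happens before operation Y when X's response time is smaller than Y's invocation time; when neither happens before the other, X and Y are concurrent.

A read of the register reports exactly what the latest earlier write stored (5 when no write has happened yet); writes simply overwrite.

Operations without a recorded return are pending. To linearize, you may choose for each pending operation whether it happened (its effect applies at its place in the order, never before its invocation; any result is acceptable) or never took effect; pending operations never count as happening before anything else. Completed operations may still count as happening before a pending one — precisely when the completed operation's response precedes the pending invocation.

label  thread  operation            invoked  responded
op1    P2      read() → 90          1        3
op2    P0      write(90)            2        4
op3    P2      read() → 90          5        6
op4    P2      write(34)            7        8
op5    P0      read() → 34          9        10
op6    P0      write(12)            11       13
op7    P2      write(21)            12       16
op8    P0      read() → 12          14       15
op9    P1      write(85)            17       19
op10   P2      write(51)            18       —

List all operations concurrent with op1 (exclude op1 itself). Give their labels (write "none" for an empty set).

op2

op1 spans [1,3]; an op avoiding the whole window 1..3 is ordered, any other is concurrent
op2 [2,4]: concurrent
op3 [5,6]: after
op4 [7,8]: after
op5 [9,10]: after
op6 [11,13]: after
op7 [12,16]: after
op8 [14,15]: after
op9 [17,19]: after
op10 [18,…): after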